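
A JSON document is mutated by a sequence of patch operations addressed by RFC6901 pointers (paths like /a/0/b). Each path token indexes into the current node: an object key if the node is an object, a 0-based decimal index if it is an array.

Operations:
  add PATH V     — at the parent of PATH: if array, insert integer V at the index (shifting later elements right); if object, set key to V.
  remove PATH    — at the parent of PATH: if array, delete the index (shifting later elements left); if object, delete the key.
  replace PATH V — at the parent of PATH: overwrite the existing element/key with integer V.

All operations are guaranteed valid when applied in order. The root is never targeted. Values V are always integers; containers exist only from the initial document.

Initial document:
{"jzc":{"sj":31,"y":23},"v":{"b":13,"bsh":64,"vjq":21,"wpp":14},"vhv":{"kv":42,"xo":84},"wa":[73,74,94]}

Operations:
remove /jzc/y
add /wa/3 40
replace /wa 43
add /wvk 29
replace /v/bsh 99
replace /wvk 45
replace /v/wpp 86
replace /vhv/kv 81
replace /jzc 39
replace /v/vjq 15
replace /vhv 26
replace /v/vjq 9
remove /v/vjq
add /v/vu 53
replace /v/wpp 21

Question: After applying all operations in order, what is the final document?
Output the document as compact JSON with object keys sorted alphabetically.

After op 1 (remove /jzc/y): {"jzc":{"sj":31},"v":{"b":13,"bsh":64,"vjq":21,"wpp":14},"vhv":{"kv":42,"xo":84},"wa":[73,74,94]}
After op 2 (add /wa/3 40): {"jzc":{"sj":31},"v":{"b":13,"bsh":64,"vjq":21,"wpp":14},"vhv":{"kv":42,"xo":84},"wa":[73,74,94,40]}
After op 3 (replace /wa 43): {"jzc":{"sj":31},"v":{"b":13,"bsh":64,"vjq":21,"wpp":14},"vhv":{"kv":42,"xo":84},"wa":43}
After op 4 (add /wvk 29): {"jzc":{"sj":31},"v":{"b":13,"bsh":64,"vjq":21,"wpp":14},"vhv":{"kv":42,"xo":84},"wa":43,"wvk":29}
After op 5 (replace /v/bsh 99): {"jzc":{"sj":31},"v":{"b":13,"bsh":99,"vjq":21,"wpp":14},"vhv":{"kv":42,"xo":84},"wa":43,"wvk":29}
After op 6 (replace /wvk 45): {"jzc":{"sj":31},"v":{"b":13,"bsh":99,"vjq":21,"wpp":14},"vhv":{"kv":42,"xo":84},"wa":43,"wvk":45}
After op 7 (replace /v/wpp 86): {"jzc":{"sj":31},"v":{"b":13,"bsh":99,"vjq":21,"wpp":86},"vhv":{"kv":42,"xo":84},"wa":43,"wvk":45}
After op 8 (replace /vhv/kv 81): {"jzc":{"sj":31},"v":{"b":13,"bsh":99,"vjq":21,"wpp":86},"vhv":{"kv":81,"xo":84},"wa":43,"wvk":45}
After op 9 (replace /jzc 39): {"jzc":39,"v":{"b":13,"bsh":99,"vjq":21,"wpp":86},"vhv":{"kv":81,"xo":84},"wa":43,"wvk":45}
After op 10 (replace /v/vjq 15): {"jzc":39,"v":{"b":13,"bsh":99,"vjq":15,"wpp":86},"vhv":{"kv":81,"xo":84},"wa":43,"wvk":45}
After op 11 (replace /vhv 26): {"jzc":39,"v":{"b":13,"bsh":99,"vjq":15,"wpp":86},"vhv":26,"wa":43,"wvk":45}
After op 12 (replace /v/vjq 9): {"jzc":39,"v":{"b":13,"bsh":99,"vjq":9,"wpp":86},"vhv":26,"wa":43,"wvk":45}
After op 13 (remove /v/vjq): {"jzc":39,"v":{"b":13,"bsh":99,"wpp":86},"vhv":26,"wa":43,"wvk":45}
After op 14 (add /v/vu 53): {"jzc":39,"v":{"b":13,"bsh":99,"vu":53,"wpp":86},"vhv":26,"wa":43,"wvk":45}
After op 15 (replace /v/wpp 21): {"jzc":39,"v":{"b":13,"bsh":99,"vu":53,"wpp":21},"vhv":26,"wa":43,"wvk":45}

Answer: {"jzc":39,"v":{"b":13,"bsh":99,"vu":53,"wpp":21},"vhv":26,"wa":43,"wvk":45}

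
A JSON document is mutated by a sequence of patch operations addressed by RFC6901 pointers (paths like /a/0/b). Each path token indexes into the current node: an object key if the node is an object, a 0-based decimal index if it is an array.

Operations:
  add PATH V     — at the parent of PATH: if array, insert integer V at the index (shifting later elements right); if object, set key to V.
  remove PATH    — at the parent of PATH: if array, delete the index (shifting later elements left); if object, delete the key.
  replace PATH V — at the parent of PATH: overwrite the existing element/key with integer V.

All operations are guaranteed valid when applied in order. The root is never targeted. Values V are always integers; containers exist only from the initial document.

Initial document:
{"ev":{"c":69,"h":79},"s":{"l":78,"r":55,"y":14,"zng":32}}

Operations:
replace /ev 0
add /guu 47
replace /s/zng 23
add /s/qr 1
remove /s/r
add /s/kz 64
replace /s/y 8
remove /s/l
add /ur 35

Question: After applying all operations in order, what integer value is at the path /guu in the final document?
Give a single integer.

Answer: 47

Derivation:
After op 1 (replace /ev 0): {"ev":0,"s":{"l":78,"r":55,"y":14,"zng":32}}
After op 2 (add /guu 47): {"ev":0,"guu":47,"s":{"l":78,"r":55,"y":14,"zng":32}}
After op 3 (replace /s/zng 23): {"ev":0,"guu":47,"s":{"l":78,"r":55,"y":14,"zng":23}}
After op 4 (add /s/qr 1): {"ev":0,"guu":47,"s":{"l":78,"qr":1,"r":55,"y":14,"zng":23}}
After op 5 (remove /s/r): {"ev":0,"guu":47,"s":{"l":78,"qr":1,"y":14,"zng":23}}
After op 6 (add /s/kz 64): {"ev":0,"guu":47,"s":{"kz":64,"l":78,"qr":1,"y":14,"zng":23}}
After op 7 (replace /s/y 8): {"ev":0,"guu":47,"s":{"kz":64,"l":78,"qr":1,"y":8,"zng":23}}
After op 8 (remove /s/l): {"ev":0,"guu":47,"s":{"kz":64,"qr":1,"y":8,"zng":23}}
After op 9 (add /ur 35): {"ev":0,"guu":47,"s":{"kz":64,"qr":1,"y":8,"zng":23},"ur":35}
Value at /guu: 47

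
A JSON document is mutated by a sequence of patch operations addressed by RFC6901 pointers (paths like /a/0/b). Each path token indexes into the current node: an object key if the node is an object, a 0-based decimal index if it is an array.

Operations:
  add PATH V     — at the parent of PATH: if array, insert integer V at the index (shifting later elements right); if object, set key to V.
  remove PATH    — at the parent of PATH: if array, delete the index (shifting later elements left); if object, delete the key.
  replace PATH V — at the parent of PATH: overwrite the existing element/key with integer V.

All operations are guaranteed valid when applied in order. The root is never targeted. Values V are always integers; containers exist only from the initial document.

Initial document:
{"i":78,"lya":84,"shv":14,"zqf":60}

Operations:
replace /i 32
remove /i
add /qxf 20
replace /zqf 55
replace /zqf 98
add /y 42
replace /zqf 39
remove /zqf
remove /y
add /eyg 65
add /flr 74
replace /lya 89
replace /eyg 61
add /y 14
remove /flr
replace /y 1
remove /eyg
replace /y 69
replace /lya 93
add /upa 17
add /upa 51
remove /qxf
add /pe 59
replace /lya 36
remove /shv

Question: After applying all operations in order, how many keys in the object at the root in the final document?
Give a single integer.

Answer: 4

Derivation:
After op 1 (replace /i 32): {"i":32,"lya":84,"shv":14,"zqf":60}
After op 2 (remove /i): {"lya":84,"shv":14,"zqf":60}
After op 3 (add /qxf 20): {"lya":84,"qxf":20,"shv":14,"zqf":60}
After op 4 (replace /zqf 55): {"lya":84,"qxf":20,"shv":14,"zqf":55}
After op 5 (replace /zqf 98): {"lya":84,"qxf":20,"shv":14,"zqf":98}
After op 6 (add /y 42): {"lya":84,"qxf":20,"shv":14,"y":42,"zqf":98}
After op 7 (replace /zqf 39): {"lya":84,"qxf":20,"shv":14,"y":42,"zqf":39}
After op 8 (remove /zqf): {"lya":84,"qxf":20,"shv":14,"y":42}
After op 9 (remove /y): {"lya":84,"qxf":20,"shv":14}
After op 10 (add /eyg 65): {"eyg":65,"lya":84,"qxf":20,"shv":14}
After op 11 (add /flr 74): {"eyg":65,"flr":74,"lya":84,"qxf":20,"shv":14}
After op 12 (replace /lya 89): {"eyg":65,"flr":74,"lya":89,"qxf":20,"shv":14}
After op 13 (replace /eyg 61): {"eyg":61,"flr":74,"lya":89,"qxf":20,"shv":14}
After op 14 (add /y 14): {"eyg":61,"flr":74,"lya":89,"qxf":20,"shv":14,"y":14}
After op 15 (remove /flr): {"eyg":61,"lya":89,"qxf":20,"shv":14,"y":14}
After op 16 (replace /y 1): {"eyg":61,"lya":89,"qxf":20,"shv":14,"y":1}
After op 17 (remove /eyg): {"lya":89,"qxf":20,"shv":14,"y":1}
After op 18 (replace /y 69): {"lya":89,"qxf":20,"shv":14,"y":69}
After op 19 (replace /lya 93): {"lya":93,"qxf":20,"shv":14,"y":69}
After op 20 (add /upa 17): {"lya":93,"qxf":20,"shv":14,"upa":17,"y":69}
After op 21 (add /upa 51): {"lya":93,"qxf":20,"shv":14,"upa":51,"y":69}
After op 22 (remove /qxf): {"lya":93,"shv":14,"upa":51,"y":69}
After op 23 (add /pe 59): {"lya":93,"pe":59,"shv":14,"upa":51,"y":69}
After op 24 (replace /lya 36): {"lya":36,"pe":59,"shv":14,"upa":51,"y":69}
After op 25 (remove /shv): {"lya":36,"pe":59,"upa":51,"y":69}
Size at the root: 4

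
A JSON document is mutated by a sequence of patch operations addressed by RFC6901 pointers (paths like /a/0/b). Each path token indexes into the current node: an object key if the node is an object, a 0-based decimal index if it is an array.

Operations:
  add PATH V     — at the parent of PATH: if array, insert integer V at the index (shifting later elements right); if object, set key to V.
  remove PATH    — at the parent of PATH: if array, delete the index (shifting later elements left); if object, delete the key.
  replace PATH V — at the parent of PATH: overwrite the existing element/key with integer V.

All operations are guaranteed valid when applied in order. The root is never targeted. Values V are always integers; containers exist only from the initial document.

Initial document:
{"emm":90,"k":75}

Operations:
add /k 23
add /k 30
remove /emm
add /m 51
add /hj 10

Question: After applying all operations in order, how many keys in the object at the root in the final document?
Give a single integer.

Answer: 3

Derivation:
After op 1 (add /k 23): {"emm":90,"k":23}
After op 2 (add /k 30): {"emm":90,"k":30}
After op 3 (remove /emm): {"k":30}
After op 4 (add /m 51): {"k":30,"m":51}
After op 5 (add /hj 10): {"hj":10,"k":30,"m":51}
Size at the root: 3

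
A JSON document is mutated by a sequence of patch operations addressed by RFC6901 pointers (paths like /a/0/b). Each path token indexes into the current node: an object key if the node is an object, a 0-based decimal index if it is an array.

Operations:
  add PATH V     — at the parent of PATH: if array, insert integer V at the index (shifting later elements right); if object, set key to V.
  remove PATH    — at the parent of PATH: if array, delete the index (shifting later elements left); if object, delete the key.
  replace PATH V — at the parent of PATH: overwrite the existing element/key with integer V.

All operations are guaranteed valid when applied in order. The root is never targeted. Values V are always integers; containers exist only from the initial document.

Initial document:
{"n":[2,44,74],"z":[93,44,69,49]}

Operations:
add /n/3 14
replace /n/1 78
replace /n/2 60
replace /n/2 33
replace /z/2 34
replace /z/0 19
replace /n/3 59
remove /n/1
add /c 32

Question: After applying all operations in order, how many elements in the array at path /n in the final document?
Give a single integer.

Answer: 3

Derivation:
After op 1 (add /n/3 14): {"n":[2,44,74,14],"z":[93,44,69,49]}
After op 2 (replace /n/1 78): {"n":[2,78,74,14],"z":[93,44,69,49]}
After op 3 (replace /n/2 60): {"n":[2,78,60,14],"z":[93,44,69,49]}
After op 4 (replace /n/2 33): {"n":[2,78,33,14],"z":[93,44,69,49]}
After op 5 (replace /z/2 34): {"n":[2,78,33,14],"z":[93,44,34,49]}
After op 6 (replace /z/0 19): {"n":[2,78,33,14],"z":[19,44,34,49]}
After op 7 (replace /n/3 59): {"n":[2,78,33,59],"z":[19,44,34,49]}
After op 8 (remove /n/1): {"n":[2,33,59],"z":[19,44,34,49]}
After op 9 (add /c 32): {"c":32,"n":[2,33,59],"z":[19,44,34,49]}
Size at path /n: 3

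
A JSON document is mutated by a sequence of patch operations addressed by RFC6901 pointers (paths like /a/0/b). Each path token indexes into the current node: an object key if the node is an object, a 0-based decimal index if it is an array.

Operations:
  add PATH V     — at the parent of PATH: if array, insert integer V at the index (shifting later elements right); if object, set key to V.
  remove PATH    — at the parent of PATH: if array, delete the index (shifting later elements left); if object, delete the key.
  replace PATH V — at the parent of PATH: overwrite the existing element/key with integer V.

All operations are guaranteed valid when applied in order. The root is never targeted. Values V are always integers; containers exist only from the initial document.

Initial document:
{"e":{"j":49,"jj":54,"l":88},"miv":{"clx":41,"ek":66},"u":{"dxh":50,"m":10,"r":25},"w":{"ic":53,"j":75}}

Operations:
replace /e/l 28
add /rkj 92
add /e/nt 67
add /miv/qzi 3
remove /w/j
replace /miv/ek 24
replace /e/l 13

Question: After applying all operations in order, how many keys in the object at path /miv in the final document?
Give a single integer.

Answer: 3

Derivation:
After op 1 (replace /e/l 28): {"e":{"j":49,"jj":54,"l":28},"miv":{"clx":41,"ek":66},"u":{"dxh":50,"m":10,"r":25},"w":{"ic":53,"j":75}}
After op 2 (add /rkj 92): {"e":{"j":49,"jj":54,"l":28},"miv":{"clx":41,"ek":66},"rkj":92,"u":{"dxh":50,"m":10,"r":25},"w":{"ic":53,"j":75}}
After op 3 (add /e/nt 67): {"e":{"j":49,"jj":54,"l":28,"nt":67},"miv":{"clx":41,"ek":66},"rkj":92,"u":{"dxh":50,"m":10,"r":25},"w":{"ic":53,"j":75}}
After op 4 (add /miv/qzi 3): {"e":{"j":49,"jj":54,"l":28,"nt":67},"miv":{"clx":41,"ek":66,"qzi":3},"rkj":92,"u":{"dxh":50,"m":10,"r":25},"w":{"ic":53,"j":75}}
After op 5 (remove /w/j): {"e":{"j":49,"jj":54,"l":28,"nt":67},"miv":{"clx":41,"ek":66,"qzi":3},"rkj":92,"u":{"dxh":50,"m":10,"r":25},"w":{"ic":53}}
After op 6 (replace /miv/ek 24): {"e":{"j":49,"jj":54,"l":28,"nt":67},"miv":{"clx":41,"ek":24,"qzi":3},"rkj":92,"u":{"dxh":50,"m":10,"r":25},"w":{"ic":53}}
After op 7 (replace /e/l 13): {"e":{"j":49,"jj":54,"l":13,"nt":67},"miv":{"clx":41,"ek":24,"qzi":3},"rkj":92,"u":{"dxh":50,"m":10,"r":25},"w":{"ic":53}}
Size at path /miv: 3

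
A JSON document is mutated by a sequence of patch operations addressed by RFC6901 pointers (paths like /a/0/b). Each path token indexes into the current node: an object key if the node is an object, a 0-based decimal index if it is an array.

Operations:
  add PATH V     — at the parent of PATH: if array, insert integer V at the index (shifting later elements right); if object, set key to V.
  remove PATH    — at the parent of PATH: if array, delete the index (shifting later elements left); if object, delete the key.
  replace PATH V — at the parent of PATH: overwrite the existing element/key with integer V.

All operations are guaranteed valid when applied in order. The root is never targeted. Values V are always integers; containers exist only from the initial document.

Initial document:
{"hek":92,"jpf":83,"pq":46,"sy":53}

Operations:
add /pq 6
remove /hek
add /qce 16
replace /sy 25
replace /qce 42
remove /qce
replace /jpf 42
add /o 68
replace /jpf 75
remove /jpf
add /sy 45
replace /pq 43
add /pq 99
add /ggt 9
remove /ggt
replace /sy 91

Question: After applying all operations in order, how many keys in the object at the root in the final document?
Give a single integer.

Answer: 3

Derivation:
After op 1 (add /pq 6): {"hek":92,"jpf":83,"pq":6,"sy":53}
After op 2 (remove /hek): {"jpf":83,"pq":6,"sy":53}
After op 3 (add /qce 16): {"jpf":83,"pq":6,"qce":16,"sy":53}
After op 4 (replace /sy 25): {"jpf":83,"pq":6,"qce":16,"sy":25}
After op 5 (replace /qce 42): {"jpf":83,"pq":6,"qce":42,"sy":25}
After op 6 (remove /qce): {"jpf":83,"pq":6,"sy":25}
After op 7 (replace /jpf 42): {"jpf":42,"pq":6,"sy":25}
After op 8 (add /o 68): {"jpf":42,"o":68,"pq":6,"sy":25}
After op 9 (replace /jpf 75): {"jpf":75,"o":68,"pq":6,"sy":25}
After op 10 (remove /jpf): {"o":68,"pq":6,"sy":25}
After op 11 (add /sy 45): {"o":68,"pq":6,"sy":45}
After op 12 (replace /pq 43): {"o":68,"pq":43,"sy":45}
After op 13 (add /pq 99): {"o":68,"pq":99,"sy":45}
After op 14 (add /ggt 9): {"ggt":9,"o":68,"pq":99,"sy":45}
After op 15 (remove /ggt): {"o":68,"pq":99,"sy":45}
After op 16 (replace /sy 91): {"o":68,"pq":99,"sy":91}
Size at the root: 3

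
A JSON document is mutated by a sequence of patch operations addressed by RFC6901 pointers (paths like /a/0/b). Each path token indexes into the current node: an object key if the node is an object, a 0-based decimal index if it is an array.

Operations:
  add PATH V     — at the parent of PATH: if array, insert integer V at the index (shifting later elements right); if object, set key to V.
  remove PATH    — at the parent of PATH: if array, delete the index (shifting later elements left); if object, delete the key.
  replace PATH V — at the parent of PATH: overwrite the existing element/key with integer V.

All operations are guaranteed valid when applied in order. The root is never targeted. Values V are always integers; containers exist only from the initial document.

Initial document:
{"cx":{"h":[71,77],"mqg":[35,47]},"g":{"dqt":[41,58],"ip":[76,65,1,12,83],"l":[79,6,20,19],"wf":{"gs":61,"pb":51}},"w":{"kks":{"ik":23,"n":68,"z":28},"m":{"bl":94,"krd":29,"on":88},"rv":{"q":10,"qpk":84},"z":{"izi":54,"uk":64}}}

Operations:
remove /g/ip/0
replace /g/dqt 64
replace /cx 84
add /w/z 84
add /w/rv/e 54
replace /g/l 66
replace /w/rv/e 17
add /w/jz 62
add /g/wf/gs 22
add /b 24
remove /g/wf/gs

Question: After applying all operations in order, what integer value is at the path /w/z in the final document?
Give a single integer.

Answer: 84

Derivation:
After op 1 (remove /g/ip/0): {"cx":{"h":[71,77],"mqg":[35,47]},"g":{"dqt":[41,58],"ip":[65,1,12,83],"l":[79,6,20,19],"wf":{"gs":61,"pb":51}},"w":{"kks":{"ik":23,"n":68,"z":28},"m":{"bl":94,"krd":29,"on":88},"rv":{"q":10,"qpk":84},"z":{"izi":54,"uk":64}}}
After op 2 (replace /g/dqt 64): {"cx":{"h":[71,77],"mqg":[35,47]},"g":{"dqt":64,"ip":[65,1,12,83],"l":[79,6,20,19],"wf":{"gs":61,"pb":51}},"w":{"kks":{"ik":23,"n":68,"z":28},"m":{"bl":94,"krd":29,"on":88},"rv":{"q":10,"qpk":84},"z":{"izi":54,"uk":64}}}
After op 3 (replace /cx 84): {"cx":84,"g":{"dqt":64,"ip":[65,1,12,83],"l":[79,6,20,19],"wf":{"gs":61,"pb":51}},"w":{"kks":{"ik":23,"n":68,"z":28},"m":{"bl":94,"krd":29,"on":88},"rv":{"q":10,"qpk":84},"z":{"izi":54,"uk":64}}}
After op 4 (add /w/z 84): {"cx":84,"g":{"dqt":64,"ip":[65,1,12,83],"l":[79,6,20,19],"wf":{"gs":61,"pb":51}},"w":{"kks":{"ik":23,"n":68,"z":28},"m":{"bl":94,"krd":29,"on":88},"rv":{"q":10,"qpk":84},"z":84}}
After op 5 (add /w/rv/e 54): {"cx":84,"g":{"dqt":64,"ip":[65,1,12,83],"l":[79,6,20,19],"wf":{"gs":61,"pb":51}},"w":{"kks":{"ik":23,"n":68,"z":28},"m":{"bl":94,"krd":29,"on":88},"rv":{"e":54,"q":10,"qpk":84},"z":84}}
After op 6 (replace /g/l 66): {"cx":84,"g":{"dqt":64,"ip":[65,1,12,83],"l":66,"wf":{"gs":61,"pb":51}},"w":{"kks":{"ik":23,"n":68,"z":28},"m":{"bl":94,"krd":29,"on":88},"rv":{"e":54,"q":10,"qpk":84},"z":84}}
After op 7 (replace /w/rv/e 17): {"cx":84,"g":{"dqt":64,"ip":[65,1,12,83],"l":66,"wf":{"gs":61,"pb":51}},"w":{"kks":{"ik":23,"n":68,"z":28},"m":{"bl":94,"krd":29,"on":88},"rv":{"e":17,"q":10,"qpk":84},"z":84}}
After op 8 (add /w/jz 62): {"cx":84,"g":{"dqt":64,"ip":[65,1,12,83],"l":66,"wf":{"gs":61,"pb":51}},"w":{"jz":62,"kks":{"ik":23,"n":68,"z":28},"m":{"bl":94,"krd":29,"on":88},"rv":{"e":17,"q":10,"qpk":84},"z":84}}
After op 9 (add /g/wf/gs 22): {"cx":84,"g":{"dqt":64,"ip":[65,1,12,83],"l":66,"wf":{"gs":22,"pb":51}},"w":{"jz":62,"kks":{"ik":23,"n":68,"z":28},"m":{"bl":94,"krd":29,"on":88},"rv":{"e":17,"q":10,"qpk":84},"z":84}}
After op 10 (add /b 24): {"b":24,"cx":84,"g":{"dqt":64,"ip":[65,1,12,83],"l":66,"wf":{"gs":22,"pb":51}},"w":{"jz":62,"kks":{"ik":23,"n":68,"z":28},"m":{"bl":94,"krd":29,"on":88},"rv":{"e":17,"q":10,"qpk":84},"z":84}}
After op 11 (remove /g/wf/gs): {"b":24,"cx":84,"g":{"dqt":64,"ip":[65,1,12,83],"l":66,"wf":{"pb":51}},"w":{"jz":62,"kks":{"ik":23,"n":68,"z":28},"m":{"bl":94,"krd":29,"on":88},"rv":{"e":17,"q":10,"qpk":84},"z":84}}
Value at /w/z: 84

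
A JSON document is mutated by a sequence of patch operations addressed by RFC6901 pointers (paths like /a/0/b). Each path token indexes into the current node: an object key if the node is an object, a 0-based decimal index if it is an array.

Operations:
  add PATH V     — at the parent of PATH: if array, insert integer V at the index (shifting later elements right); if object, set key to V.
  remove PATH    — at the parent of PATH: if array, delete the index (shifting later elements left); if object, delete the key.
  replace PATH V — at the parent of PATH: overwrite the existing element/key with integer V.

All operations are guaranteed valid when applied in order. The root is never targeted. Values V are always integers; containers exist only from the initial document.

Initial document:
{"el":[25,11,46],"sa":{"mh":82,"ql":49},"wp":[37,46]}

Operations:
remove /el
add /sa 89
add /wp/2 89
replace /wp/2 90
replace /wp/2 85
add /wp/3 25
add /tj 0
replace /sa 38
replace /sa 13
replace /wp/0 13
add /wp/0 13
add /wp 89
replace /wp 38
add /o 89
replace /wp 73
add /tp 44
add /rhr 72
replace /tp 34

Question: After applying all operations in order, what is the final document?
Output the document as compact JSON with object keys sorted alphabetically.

Answer: {"o":89,"rhr":72,"sa":13,"tj":0,"tp":34,"wp":73}

Derivation:
After op 1 (remove /el): {"sa":{"mh":82,"ql":49},"wp":[37,46]}
After op 2 (add /sa 89): {"sa":89,"wp":[37,46]}
After op 3 (add /wp/2 89): {"sa":89,"wp":[37,46,89]}
After op 4 (replace /wp/2 90): {"sa":89,"wp":[37,46,90]}
After op 5 (replace /wp/2 85): {"sa":89,"wp":[37,46,85]}
After op 6 (add /wp/3 25): {"sa":89,"wp":[37,46,85,25]}
After op 7 (add /tj 0): {"sa":89,"tj":0,"wp":[37,46,85,25]}
After op 8 (replace /sa 38): {"sa":38,"tj":0,"wp":[37,46,85,25]}
After op 9 (replace /sa 13): {"sa":13,"tj":0,"wp":[37,46,85,25]}
After op 10 (replace /wp/0 13): {"sa":13,"tj":0,"wp":[13,46,85,25]}
After op 11 (add /wp/0 13): {"sa":13,"tj":0,"wp":[13,13,46,85,25]}
After op 12 (add /wp 89): {"sa":13,"tj":0,"wp":89}
After op 13 (replace /wp 38): {"sa":13,"tj":0,"wp":38}
After op 14 (add /o 89): {"o":89,"sa":13,"tj":0,"wp":38}
After op 15 (replace /wp 73): {"o":89,"sa":13,"tj":0,"wp":73}
After op 16 (add /tp 44): {"o":89,"sa":13,"tj":0,"tp":44,"wp":73}
After op 17 (add /rhr 72): {"o":89,"rhr":72,"sa":13,"tj":0,"tp":44,"wp":73}
After op 18 (replace /tp 34): {"o":89,"rhr":72,"sa":13,"tj":0,"tp":34,"wp":73}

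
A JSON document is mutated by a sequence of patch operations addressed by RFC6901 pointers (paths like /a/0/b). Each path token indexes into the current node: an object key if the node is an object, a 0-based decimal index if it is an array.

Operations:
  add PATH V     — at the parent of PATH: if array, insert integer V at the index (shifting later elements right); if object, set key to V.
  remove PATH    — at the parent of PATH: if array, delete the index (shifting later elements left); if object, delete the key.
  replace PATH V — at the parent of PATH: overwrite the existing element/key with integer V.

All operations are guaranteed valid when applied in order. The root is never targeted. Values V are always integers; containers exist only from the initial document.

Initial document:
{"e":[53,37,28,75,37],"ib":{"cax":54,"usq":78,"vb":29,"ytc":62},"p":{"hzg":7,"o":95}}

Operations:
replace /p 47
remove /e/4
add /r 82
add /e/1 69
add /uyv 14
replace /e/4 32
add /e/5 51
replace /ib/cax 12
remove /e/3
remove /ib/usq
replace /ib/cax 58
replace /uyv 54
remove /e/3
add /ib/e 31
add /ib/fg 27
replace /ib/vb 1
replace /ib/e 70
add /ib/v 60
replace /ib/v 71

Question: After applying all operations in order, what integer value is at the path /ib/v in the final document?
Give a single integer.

After op 1 (replace /p 47): {"e":[53,37,28,75,37],"ib":{"cax":54,"usq":78,"vb":29,"ytc":62},"p":47}
After op 2 (remove /e/4): {"e":[53,37,28,75],"ib":{"cax":54,"usq":78,"vb":29,"ytc":62},"p":47}
After op 3 (add /r 82): {"e":[53,37,28,75],"ib":{"cax":54,"usq":78,"vb":29,"ytc":62},"p":47,"r":82}
After op 4 (add /e/1 69): {"e":[53,69,37,28,75],"ib":{"cax":54,"usq":78,"vb":29,"ytc":62},"p":47,"r":82}
After op 5 (add /uyv 14): {"e":[53,69,37,28,75],"ib":{"cax":54,"usq":78,"vb":29,"ytc":62},"p":47,"r":82,"uyv":14}
After op 6 (replace /e/4 32): {"e":[53,69,37,28,32],"ib":{"cax":54,"usq":78,"vb":29,"ytc":62},"p":47,"r":82,"uyv":14}
After op 7 (add /e/5 51): {"e":[53,69,37,28,32,51],"ib":{"cax":54,"usq":78,"vb":29,"ytc":62},"p":47,"r":82,"uyv":14}
After op 8 (replace /ib/cax 12): {"e":[53,69,37,28,32,51],"ib":{"cax":12,"usq":78,"vb":29,"ytc":62},"p":47,"r":82,"uyv":14}
After op 9 (remove /e/3): {"e":[53,69,37,32,51],"ib":{"cax":12,"usq":78,"vb":29,"ytc":62},"p":47,"r":82,"uyv":14}
After op 10 (remove /ib/usq): {"e":[53,69,37,32,51],"ib":{"cax":12,"vb":29,"ytc":62},"p":47,"r":82,"uyv":14}
After op 11 (replace /ib/cax 58): {"e":[53,69,37,32,51],"ib":{"cax":58,"vb":29,"ytc":62},"p":47,"r":82,"uyv":14}
After op 12 (replace /uyv 54): {"e":[53,69,37,32,51],"ib":{"cax":58,"vb":29,"ytc":62},"p":47,"r":82,"uyv":54}
After op 13 (remove /e/3): {"e":[53,69,37,51],"ib":{"cax":58,"vb":29,"ytc":62},"p":47,"r":82,"uyv":54}
After op 14 (add /ib/e 31): {"e":[53,69,37,51],"ib":{"cax":58,"e":31,"vb":29,"ytc":62},"p":47,"r":82,"uyv":54}
After op 15 (add /ib/fg 27): {"e":[53,69,37,51],"ib":{"cax":58,"e":31,"fg":27,"vb":29,"ytc":62},"p":47,"r":82,"uyv":54}
After op 16 (replace /ib/vb 1): {"e":[53,69,37,51],"ib":{"cax":58,"e":31,"fg":27,"vb":1,"ytc":62},"p":47,"r":82,"uyv":54}
After op 17 (replace /ib/e 70): {"e":[53,69,37,51],"ib":{"cax":58,"e":70,"fg":27,"vb":1,"ytc":62},"p":47,"r":82,"uyv":54}
After op 18 (add /ib/v 60): {"e":[53,69,37,51],"ib":{"cax":58,"e":70,"fg":27,"v":60,"vb":1,"ytc":62},"p":47,"r":82,"uyv":54}
After op 19 (replace /ib/v 71): {"e":[53,69,37,51],"ib":{"cax":58,"e":70,"fg":27,"v":71,"vb":1,"ytc":62},"p":47,"r":82,"uyv":54}
Value at /ib/v: 71

Answer: 71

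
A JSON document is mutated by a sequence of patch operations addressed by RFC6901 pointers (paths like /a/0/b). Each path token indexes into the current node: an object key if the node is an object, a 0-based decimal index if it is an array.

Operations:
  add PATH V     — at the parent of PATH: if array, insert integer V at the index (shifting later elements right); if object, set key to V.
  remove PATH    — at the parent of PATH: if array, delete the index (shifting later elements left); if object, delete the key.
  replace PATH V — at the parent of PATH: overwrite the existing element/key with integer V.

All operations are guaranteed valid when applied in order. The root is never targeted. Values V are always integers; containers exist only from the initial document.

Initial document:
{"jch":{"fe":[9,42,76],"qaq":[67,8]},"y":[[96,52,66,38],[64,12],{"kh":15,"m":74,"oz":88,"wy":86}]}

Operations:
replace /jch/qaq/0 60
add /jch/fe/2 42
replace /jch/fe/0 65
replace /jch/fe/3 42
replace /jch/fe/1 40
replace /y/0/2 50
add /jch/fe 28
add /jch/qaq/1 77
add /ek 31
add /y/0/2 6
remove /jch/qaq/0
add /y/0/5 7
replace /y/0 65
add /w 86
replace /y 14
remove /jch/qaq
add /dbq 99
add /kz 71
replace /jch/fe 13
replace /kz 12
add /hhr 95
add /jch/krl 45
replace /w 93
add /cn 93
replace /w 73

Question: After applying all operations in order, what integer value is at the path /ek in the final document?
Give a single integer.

Answer: 31

Derivation:
After op 1 (replace /jch/qaq/0 60): {"jch":{"fe":[9,42,76],"qaq":[60,8]},"y":[[96,52,66,38],[64,12],{"kh":15,"m":74,"oz":88,"wy":86}]}
After op 2 (add /jch/fe/2 42): {"jch":{"fe":[9,42,42,76],"qaq":[60,8]},"y":[[96,52,66,38],[64,12],{"kh":15,"m":74,"oz":88,"wy":86}]}
After op 3 (replace /jch/fe/0 65): {"jch":{"fe":[65,42,42,76],"qaq":[60,8]},"y":[[96,52,66,38],[64,12],{"kh":15,"m":74,"oz":88,"wy":86}]}
After op 4 (replace /jch/fe/3 42): {"jch":{"fe":[65,42,42,42],"qaq":[60,8]},"y":[[96,52,66,38],[64,12],{"kh":15,"m":74,"oz":88,"wy":86}]}
After op 5 (replace /jch/fe/1 40): {"jch":{"fe":[65,40,42,42],"qaq":[60,8]},"y":[[96,52,66,38],[64,12],{"kh":15,"m":74,"oz":88,"wy":86}]}
After op 6 (replace /y/0/2 50): {"jch":{"fe":[65,40,42,42],"qaq":[60,8]},"y":[[96,52,50,38],[64,12],{"kh":15,"m":74,"oz":88,"wy":86}]}
After op 7 (add /jch/fe 28): {"jch":{"fe":28,"qaq":[60,8]},"y":[[96,52,50,38],[64,12],{"kh":15,"m":74,"oz":88,"wy":86}]}
After op 8 (add /jch/qaq/1 77): {"jch":{"fe":28,"qaq":[60,77,8]},"y":[[96,52,50,38],[64,12],{"kh":15,"m":74,"oz":88,"wy":86}]}
After op 9 (add /ek 31): {"ek":31,"jch":{"fe":28,"qaq":[60,77,8]},"y":[[96,52,50,38],[64,12],{"kh":15,"m":74,"oz":88,"wy":86}]}
After op 10 (add /y/0/2 6): {"ek":31,"jch":{"fe":28,"qaq":[60,77,8]},"y":[[96,52,6,50,38],[64,12],{"kh":15,"m":74,"oz":88,"wy":86}]}
After op 11 (remove /jch/qaq/0): {"ek":31,"jch":{"fe":28,"qaq":[77,8]},"y":[[96,52,6,50,38],[64,12],{"kh":15,"m":74,"oz":88,"wy":86}]}
After op 12 (add /y/0/5 7): {"ek":31,"jch":{"fe":28,"qaq":[77,8]},"y":[[96,52,6,50,38,7],[64,12],{"kh":15,"m":74,"oz":88,"wy":86}]}
After op 13 (replace /y/0 65): {"ek":31,"jch":{"fe":28,"qaq":[77,8]},"y":[65,[64,12],{"kh":15,"m":74,"oz":88,"wy":86}]}
After op 14 (add /w 86): {"ek":31,"jch":{"fe":28,"qaq":[77,8]},"w":86,"y":[65,[64,12],{"kh":15,"m":74,"oz":88,"wy":86}]}
After op 15 (replace /y 14): {"ek":31,"jch":{"fe":28,"qaq":[77,8]},"w":86,"y":14}
After op 16 (remove /jch/qaq): {"ek":31,"jch":{"fe":28},"w":86,"y":14}
After op 17 (add /dbq 99): {"dbq":99,"ek":31,"jch":{"fe":28},"w":86,"y":14}
After op 18 (add /kz 71): {"dbq":99,"ek":31,"jch":{"fe":28},"kz":71,"w":86,"y":14}
After op 19 (replace /jch/fe 13): {"dbq":99,"ek":31,"jch":{"fe":13},"kz":71,"w":86,"y":14}
After op 20 (replace /kz 12): {"dbq":99,"ek":31,"jch":{"fe":13},"kz":12,"w":86,"y":14}
After op 21 (add /hhr 95): {"dbq":99,"ek":31,"hhr":95,"jch":{"fe":13},"kz":12,"w":86,"y":14}
After op 22 (add /jch/krl 45): {"dbq":99,"ek":31,"hhr":95,"jch":{"fe":13,"krl":45},"kz":12,"w":86,"y":14}
After op 23 (replace /w 93): {"dbq":99,"ek":31,"hhr":95,"jch":{"fe":13,"krl":45},"kz":12,"w":93,"y":14}
After op 24 (add /cn 93): {"cn":93,"dbq":99,"ek":31,"hhr":95,"jch":{"fe":13,"krl":45},"kz":12,"w":93,"y":14}
After op 25 (replace /w 73): {"cn":93,"dbq":99,"ek":31,"hhr":95,"jch":{"fe":13,"krl":45},"kz":12,"w":73,"y":14}
Value at /ek: 31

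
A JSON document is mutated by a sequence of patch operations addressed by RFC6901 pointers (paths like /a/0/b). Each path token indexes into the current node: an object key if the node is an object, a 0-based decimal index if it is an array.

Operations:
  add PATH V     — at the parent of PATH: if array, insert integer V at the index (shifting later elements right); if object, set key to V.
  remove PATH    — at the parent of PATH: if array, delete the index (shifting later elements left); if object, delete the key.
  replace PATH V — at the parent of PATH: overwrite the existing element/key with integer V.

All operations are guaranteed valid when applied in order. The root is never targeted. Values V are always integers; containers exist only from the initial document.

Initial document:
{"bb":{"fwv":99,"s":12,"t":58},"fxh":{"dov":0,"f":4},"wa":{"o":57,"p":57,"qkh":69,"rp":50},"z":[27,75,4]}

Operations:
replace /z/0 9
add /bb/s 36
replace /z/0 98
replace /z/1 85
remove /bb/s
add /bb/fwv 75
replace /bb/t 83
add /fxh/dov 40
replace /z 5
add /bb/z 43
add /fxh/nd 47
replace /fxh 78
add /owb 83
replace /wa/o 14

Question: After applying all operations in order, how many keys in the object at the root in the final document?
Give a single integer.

Answer: 5

Derivation:
After op 1 (replace /z/0 9): {"bb":{"fwv":99,"s":12,"t":58},"fxh":{"dov":0,"f":4},"wa":{"o":57,"p":57,"qkh":69,"rp":50},"z":[9,75,4]}
After op 2 (add /bb/s 36): {"bb":{"fwv":99,"s":36,"t":58},"fxh":{"dov":0,"f":4},"wa":{"o":57,"p":57,"qkh":69,"rp":50},"z":[9,75,4]}
After op 3 (replace /z/0 98): {"bb":{"fwv":99,"s":36,"t":58},"fxh":{"dov":0,"f":4},"wa":{"o":57,"p":57,"qkh":69,"rp":50},"z":[98,75,4]}
After op 4 (replace /z/1 85): {"bb":{"fwv":99,"s":36,"t":58},"fxh":{"dov":0,"f":4},"wa":{"o":57,"p":57,"qkh":69,"rp":50},"z":[98,85,4]}
After op 5 (remove /bb/s): {"bb":{"fwv":99,"t":58},"fxh":{"dov":0,"f":4},"wa":{"o":57,"p":57,"qkh":69,"rp":50},"z":[98,85,4]}
After op 6 (add /bb/fwv 75): {"bb":{"fwv":75,"t":58},"fxh":{"dov":0,"f":4},"wa":{"o":57,"p":57,"qkh":69,"rp":50},"z":[98,85,4]}
After op 7 (replace /bb/t 83): {"bb":{"fwv":75,"t":83},"fxh":{"dov":0,"f":4},"wa":{"o":57,"p":57,"qkh":69,"rp":50},"z":[98,85,4]}
After op 8 (add /fxh/dov 40): {"bb":{"fwv":75,"t":83},"fxh":{"dov":40,"f":4},"wa":{"o":57,"p":57,"qkh":69,"rp":50},"z":[98,85,4]}
After op 9 (replace /z 5): {"bb":{"fwv":75,"t":83},"fxh":{"dov":40,"f":4},"wa":{"o":57,"p":57,"qkh":69,"rp":50},"z":5}
After op 10 (add /bb/z 43): {"bb":{"fwv":75,"t":83,"z":43},"fxh":{"dov":40,"f":4},"wa":{"o":57,"p":57,"qkh":69,"rp":50},"z":5}
After op 11 (add /fxh/nd 47): {"bb":{"fwv":75,"t":83,"z":43},"fxh":{"dov":40,"f":4,"nd":47},"wa":{"o":57,"p":57,"qkh":69,"rp":50},"z":5}
After op 12 (replace /fxh 78): {"bb":{"fwv":75,"t":83,"z":43},"fxh":78,"wa":{"o":57,"p":57,"qkh":69,"rp":50},"z":5}
After op 13 (add /owb 83): {"bb":{"fwv":75,"t":83,"z":43},"fxh":78,"owb":83,"wa":{"o":57,"p":57,"qkh":69,"rp":50},"z":5}
After op 14 (replace /wa/o 14): {"bb":{"fwv":75,"t":83,"z":43},"fxh":78,"owb":83,"wa":{"o":14,"p":57,"qkh":69,"rp":50},"z":5}
Size at the root: 5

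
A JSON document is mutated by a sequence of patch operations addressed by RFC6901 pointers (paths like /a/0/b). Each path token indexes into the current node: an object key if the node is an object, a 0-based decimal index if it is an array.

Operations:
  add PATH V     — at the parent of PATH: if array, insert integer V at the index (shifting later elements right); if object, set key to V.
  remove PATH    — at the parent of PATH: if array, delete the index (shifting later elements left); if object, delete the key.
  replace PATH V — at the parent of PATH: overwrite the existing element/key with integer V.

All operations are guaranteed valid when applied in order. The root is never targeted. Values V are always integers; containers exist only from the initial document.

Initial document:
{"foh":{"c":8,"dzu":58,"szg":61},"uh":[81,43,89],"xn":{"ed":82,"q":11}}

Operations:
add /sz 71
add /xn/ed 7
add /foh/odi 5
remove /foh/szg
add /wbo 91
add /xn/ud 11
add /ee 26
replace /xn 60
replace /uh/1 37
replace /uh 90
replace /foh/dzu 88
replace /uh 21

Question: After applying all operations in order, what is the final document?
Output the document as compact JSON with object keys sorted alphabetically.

After op 1 (add /sz 71): {"foh":{"c":8,"dzu":58,"szg":61},"sz":71,"uh":[81,43,89],"xn":{"ed":82,"q":11}}
After op 2 (add /xn/ed 7): {"foh":{"c":8,"dzu":58,"szg":61},"sz":71,"uh":[81,43,89],"xn":{"ed":7,"q":11}}
After op 3 (add /foh/odi 5): {"foh":{"c":8,"dzu":58,"odi":5,"szg":61},"sz":71,"uh":[81,43,89],"xn":{"ed":7,"q":11}}
After op 4 (remove /foh/szg): {"foh":{"c":8,"dzu":58,"odi":5},"sz":71,"uh":[81,43,89],"xn":{"ed":7,"q":11}}
After op 5 (add /wbo 91): {"foh":{"c":8,"dzu":58,"odi":5},"sz":71,"uh":[81,43,89],"wbo":91,"xn":{"ed":7,"q":11}}
After op 6 (add /xn/ud 11): {"foh":{"c":8,"dzu":58,"odi":5},"sz":71,"uh":[81,43,89],"wbo":91,"xn":{"ed":7,"q":11,"ud":11}}
After op 7 (add /ee 26): {"ee":26,"foh":{"c":8,"dzu":58,"odi":5},"sz":71,"uh":[81,43,89],"wbo":91,"xn":{"ed":7,"q":11,"ud":11}}
After op 8 (replace /xn 60): {"ee":26,"foh":{"c":8,"dzu":58,"odi":5},"sz":71,"uh":[81,43,89],"wbo":91,"xn":60}
After op 9 (replace /uh/1 37): {"ee":26,"foh":{"c":8,"dzu":58,"odi":5},"sz":71,"uh":[81,37,89],"wbo":91,"xn":60}
After op 10 (replace /uh 90): {"ee":26,"foh":{"c":8,"dzu":58,"odi":5},"sz":71,"uh":90,"wbo":91,"xn":60}
After op 11 (replace /foh/dzu 88): {"ee":26,"foh":{"c":8,"dzu":88,"odi":5},"sz":71,"uh":90,"wbo":91,"xn":60}
After op 12 (replace /uh 21): {"ee":26,"foh":{"c":8,"dzu":88,"odi":5},"sz":71,"uh":21,"wbo":91,"xn":60}

Answer: {"ee":26,"foh":{"c":8,"dzu":88,"odi":5},"sz":71,"uh":21,"wbo":91,"xn":60}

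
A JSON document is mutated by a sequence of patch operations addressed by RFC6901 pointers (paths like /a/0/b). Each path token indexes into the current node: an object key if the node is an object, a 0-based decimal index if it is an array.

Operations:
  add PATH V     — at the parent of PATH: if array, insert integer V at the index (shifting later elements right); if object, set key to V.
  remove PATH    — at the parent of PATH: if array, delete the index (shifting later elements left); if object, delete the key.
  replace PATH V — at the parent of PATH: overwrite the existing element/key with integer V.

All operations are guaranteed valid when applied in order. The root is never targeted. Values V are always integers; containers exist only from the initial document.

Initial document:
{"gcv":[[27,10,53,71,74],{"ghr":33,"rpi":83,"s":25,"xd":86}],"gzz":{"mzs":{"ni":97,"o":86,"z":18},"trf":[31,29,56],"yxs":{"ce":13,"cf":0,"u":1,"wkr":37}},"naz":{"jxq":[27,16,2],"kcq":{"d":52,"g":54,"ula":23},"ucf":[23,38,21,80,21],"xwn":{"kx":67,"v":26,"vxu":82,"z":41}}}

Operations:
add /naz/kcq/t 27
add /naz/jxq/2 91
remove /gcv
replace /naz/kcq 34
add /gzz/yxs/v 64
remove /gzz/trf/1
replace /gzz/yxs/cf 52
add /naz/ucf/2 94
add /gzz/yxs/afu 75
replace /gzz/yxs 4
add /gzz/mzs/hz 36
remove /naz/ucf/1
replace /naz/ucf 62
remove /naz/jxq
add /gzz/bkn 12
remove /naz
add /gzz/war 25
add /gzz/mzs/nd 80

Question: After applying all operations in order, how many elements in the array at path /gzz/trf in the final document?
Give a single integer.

After op 1 (add /naz/kcq/t 27): {"gcv":[[27,10,53,71,74],{"ghr":33,"rpi":83,"s":25,"xd":86}],"gzz":{"mzs":{"ni":97,"o":86,"z":18},"trf":[31,29,56],"yxs":{"ce":13,"cf":0,"u":1,"wkr":37}},"naz":{"jxq":[27,16,2],"kcq":{"d":52,"g":54,"t":27,"ula":23},"ucf":[23,38,21,80,21],"xwn":{"kx":67,"v":26,"vxu":82,"z":41}}}
After op 2 (add /naz/jxq/2 91): {"gcv":[[27,10,53,71,74],{"ghr":33,"rpi":83,"s":25,"xd":86}],"gzz":{"mzs":{"ni":97,"o":86,"z":18},"trf":[31,29,56],"yxs":{"ce":13,"cf":0,"u":1,"wkr":37}},"naz":{"jxq":[27,16,91,2],"kcq":{"d":52,"g":54,"t":27,"ula":23},"ucf":[23,38,21,80,21],"xwn":{"kx":67,"v":26,"vxu":82,"z":41}}}
After op 3 (remove /gcv): {"gzz":{"mzs":{"ni":97,"o":86,"z":18},"trf":[31,29,56],"yxs":{"ce":13,"cf":0,"u":1,"wkr":37}},"naz":{"jxq":[27,16,91,2],"kcq":{"d":52,"g":54,"t":27,"ula":23},"ucf":[23,38,21,80,21],"xwn":{"kx":67,"v":26,"vxu":82,"z":41}}}
After op 4 (replace /naz/kcq 34): {"gzz":{"mzs":{"ni":97,"o":86,"z":18},"trf":[31,29,56],"yxs":{"ce":13,"cf":0,"u":1,"wkr":37}},"naz":{"jxq":[27,16,91,2],"kcq":34,"ucf":[23,38,21,80,21],"xwn":{"kx":67,"v":26,"vxu":82,"z":41}}}
After op 5 (add /gzz/yxs/v 64): {"gzz":{"mzs":{"ni":97,"o":86,"z":18},"trf":[31,29,56],"yxs":{"ce":13,"cf":0,"u":1,"v":64,"wkr":37}},"naz":{"jxq":[27,16,91,2],"kcq":34,"ucf":[23,38,21,80,21],"xwn":{"kx":67,"v":26,"vxu":82,"z":41}}}
After op 6 (remove /gzz/trf/1): {"gzz":{"mzs":{"ni":97,"o":86,"z":18},"trf":[31,56],"yxs":{"ce":13,"cf":0,"u":1,"v":64,"wkr":37}},"naz":{"jxq":[27,16,91,2],"kcq":34,"ucf":[23,38,21,80,21],"xwn":{"kx":67,"v":26,"vxu":82,"z":41}}}
After op 7 (replace /gzz/yxs/cf 52): {"gzz":{"mzs":{"ni":97,"o":86,"z":18},"trf":[31,56],"yxs":{"ce":13,"cf":52,"u":1,"v":64,"wkr":37}},"naz":{"jxq":[27,16,91,2],"kcq":34,"ucf":[23,38,21,80,21],"xwn":{"kx":67,"v":26,"vxu":82,"z":41}}}
After op 8 (add /naz/ucf/2 94): {"gzz":{"mzs":{"ni":97,"o":86,"z":18},"trf":[31,56],"yxs":{"ce":13,"cf":52,"u":1,"v":64,"wkr":37}},"naz":{"jxq":[27,16,91,2],"kcq":34,"ucf":[23,38,94,21,80,21],"xwn":{"kx":67,"v":26,"vxu":82,"z":41}}}
After op 9 (add /gzz/yxs/afu 75): {"gzz":{"mzs":{"ni":97,"o":86,"z":18},"trf":[31,56],"yxs":{"afu":75,"ce":13,"cf":52,"u":1,"v":64,"wkr":37}},"naz":{"jxq":[27,16,91,2],"kcq":34,"ucf":[23,38,94,21,80,21],"xwn":{"kx":67,"v":26,"vxu":82,"z":41}}}
After op 10 (replace /gzz/yxs 4): {"gzz":{"mzs":{"ni":97,"o":86,"z":18},"trf":[31,56],"yxs":4},"naz":{"jxq":[27,16,91,2],"kcq":34,"ucf":[23,38,94,21,80,21],"xwn":{"kx":67,"v":26,"vxu":82,"z":41}}}
After op 11 (add /gzz/mzs/hz 36): {"gzz":{"mzs":{"hz":36,"ni":97,"o":86,"z":18},"trf":[31,56],"yxs":4},"naz":{"jxq":[27,16,91,2],"kcq":34,"ucf":[23,38,94,21,80,21],"xwn":{"kx":67,"v":26,"vxu":82,"z":41}}}
After op 12 (remove /naz/ucf/1): {"gzz":{"mzs":{"hz":36,"ni":97,"o":86,"z":18},"trf":[31,56],"yxs":4},"naz":{"jxq":[27,16,91,2],"kcq":34,"ucf":[23,94,21,80,21],"xwn":{"kx":67,"v":26,"vxu":82,"z":41}}}
After op 13 (replace /naz/ucf 62): {"gzz":{"mzs":{"hz":36,"ni":97,"o":86,"z":18},"trf":[31,56],"yxs":4},"naz":{"jxq":[27,16,91,2],"kcq":34,"ucf":62,"xwn":{"kx":67,"v":26,"vxu":82,"z":41}}}
After op 14 (remove /naz/jxq): {"gzz":{"mzs":{"hz":36,"ni":97,"o":86,"z":18},"trf":[31,56],"yxs":4},"naz":{"kcq":34,"ucf":62,"xwn":{"kx":67,"v":26,"vxu":82,"z":41}}}
After op 15 (add /gzz/bkn 12): {"gzz":{"bkn":12,"mzs":{"hz":36,"ni":97,"o":86,"z":18},"trf":[31,56],"yxs":4},"naz":{"kcq":34,"ucf":62,"xwn":{"kx":67,"v":26,"vxu":82,"z":41}}}
After op 16 (remove /naz): {"gzz":{"bkn":12,"mzs":{"hz":36,"ni":97,"o":86,"z":18},"trf":[31,56],"yxs":4}}
After op 17 (add /gzz/war 25): {"gzz":{"bkn":12,"mzs":{"hz":36,"ni":97,"o":86,"z":18},"trf":[31,56],"war":25,"yxs":4}}
After op 18 (add /gzz/mzs/nd 80): {"gzz":{"bkn":12,"mzs":{"hz":36,"nd":80,"ni":97,"o":86,"z":18},"trf":[31,56],"war":25,"yxs":4}}
Size at path /gzz/trf: 2

Answer: 2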